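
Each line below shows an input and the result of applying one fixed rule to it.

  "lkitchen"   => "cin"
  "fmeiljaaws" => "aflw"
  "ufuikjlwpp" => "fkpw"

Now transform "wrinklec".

Looking at the pairs, the operation is to sort the characters into alphabetical order, then keep one character in every 3, starting at position 1 (positions 1st, 4th, 7th, ...).
"wrinklec" → "ceiklnrw" → "ckr".
(Check on "lkitchen": → "cehiklnt" → "cin" ✓)

ckr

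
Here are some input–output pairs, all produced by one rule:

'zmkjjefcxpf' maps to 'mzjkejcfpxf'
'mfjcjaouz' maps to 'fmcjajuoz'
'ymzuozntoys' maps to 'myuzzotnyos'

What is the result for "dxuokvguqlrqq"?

Looking at the pairs, the operation is to swap each adjacent pair of characters (1↔2, 3↔4, ...).
"dxuokvguqlrqq" → "xdouvkuglqqrq".

xdouvkuglqqrq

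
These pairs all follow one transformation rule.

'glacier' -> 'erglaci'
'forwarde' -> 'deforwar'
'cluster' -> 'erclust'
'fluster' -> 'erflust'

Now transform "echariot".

otechari

The pattern: move the last 2 characters to the front (rotate right by 2).
Applying that to "echariot" gives "otechari".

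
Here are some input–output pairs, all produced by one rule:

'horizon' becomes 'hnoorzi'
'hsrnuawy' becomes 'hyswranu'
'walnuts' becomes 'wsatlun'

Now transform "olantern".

onlraent

The pattern: take characters alternately from the front and the back (1st, last, 2nd, 2nd-last, ...).
For "olantern" the result is "onlraent".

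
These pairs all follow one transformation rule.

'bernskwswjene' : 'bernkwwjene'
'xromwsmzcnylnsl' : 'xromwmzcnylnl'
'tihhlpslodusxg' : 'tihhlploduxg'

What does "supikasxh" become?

Looking at the pairs, the operation is to remove every "s".
On "supikasxh" that produces "upikaxh".

upikaxh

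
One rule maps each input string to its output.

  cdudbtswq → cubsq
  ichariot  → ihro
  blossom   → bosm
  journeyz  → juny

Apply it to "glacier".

In each case the input is transformed by: keep every other character starting from the first (positions 1st, 3rd, 5th, ...).
Applying that to "glacier" gives "gair".

gair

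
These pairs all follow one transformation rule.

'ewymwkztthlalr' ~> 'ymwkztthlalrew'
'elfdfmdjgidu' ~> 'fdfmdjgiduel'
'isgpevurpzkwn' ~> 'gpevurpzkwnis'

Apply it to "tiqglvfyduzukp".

What's happening: move the first 2 characters to the end (rotate left by 2).
Doing the same to "tiqglvfyduzukp": "qglvfyduzukpti".

qglvfyduzukpti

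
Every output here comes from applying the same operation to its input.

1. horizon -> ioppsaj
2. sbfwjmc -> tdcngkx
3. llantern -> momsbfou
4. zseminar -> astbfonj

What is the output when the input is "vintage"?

Each output is the input with this applied: shift every letter 1 place forward in the alphabet (wrapping around), then take characters alternately from the front and the back (1st, last, 2nd, 2nd-last, ...).
For "vintage", step one produces "wjoubhf"; step two turns that into "wfjhobu".

wfjhobu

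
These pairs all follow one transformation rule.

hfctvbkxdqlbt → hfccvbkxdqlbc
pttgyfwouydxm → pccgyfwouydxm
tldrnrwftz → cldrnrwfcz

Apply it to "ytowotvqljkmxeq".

ycowocvqljkmxeq

What's happening: replace every "t" with "c".
So "ytowotvqljkmxeq" becomes "ycowocvqljkmxeq".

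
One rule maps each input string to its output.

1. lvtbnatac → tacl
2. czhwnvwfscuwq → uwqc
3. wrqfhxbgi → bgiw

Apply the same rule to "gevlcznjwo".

The pattern: move the last 3 characters to the front (rotate right by 3), then keep only the first 4 characters.
Applying both steps to "gevlcznjwo": "jwogevlczn", then "jwog".

jwog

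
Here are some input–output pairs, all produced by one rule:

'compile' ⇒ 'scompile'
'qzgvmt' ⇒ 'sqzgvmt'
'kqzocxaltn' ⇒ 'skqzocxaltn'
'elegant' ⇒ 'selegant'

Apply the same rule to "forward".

What's happening: prepend "s".
Applying that to "forward" gives "sforward".

sforward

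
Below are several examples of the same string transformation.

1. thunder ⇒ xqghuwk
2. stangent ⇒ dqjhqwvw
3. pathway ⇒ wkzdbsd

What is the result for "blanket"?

The pattern: move the first 2 characters to the end (rotate left by 2), then shift every letter 3 places forward in the alphabet (wrapping around).
On "blanket": the first step gives "anketbl", and the second then gives "dqnhweo".

dqnhweo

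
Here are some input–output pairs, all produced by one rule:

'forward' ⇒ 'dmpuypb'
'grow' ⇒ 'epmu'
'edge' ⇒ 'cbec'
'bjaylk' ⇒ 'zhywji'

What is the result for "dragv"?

bpyet

The transformation: shift every letter 2 places backward in the alphabet (wrapping around).
For "dragv" the result is "bpyet".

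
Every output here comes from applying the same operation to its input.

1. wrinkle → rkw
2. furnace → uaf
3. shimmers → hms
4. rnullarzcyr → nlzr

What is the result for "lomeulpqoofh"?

ouqf

In each case the input is transformed by: move the first character to the end, then keep one character in every 3, starting at position 1 (positions 1st, 4th, 7th, ...).
Doing the same to "lomeulpqoofh": "ouqf".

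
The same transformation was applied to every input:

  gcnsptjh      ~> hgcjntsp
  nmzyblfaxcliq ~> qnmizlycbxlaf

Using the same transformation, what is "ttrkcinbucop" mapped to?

Each output is the input with this applied: swap the first and last characters, then take characters alternately from the front and the back (1st, last, 2nd, 2nd-last, ...).
On "ttrkcinbucop": the first step gives "ptrkcinbucot", and the second then gives "pttorckucbin".

pttorckucbin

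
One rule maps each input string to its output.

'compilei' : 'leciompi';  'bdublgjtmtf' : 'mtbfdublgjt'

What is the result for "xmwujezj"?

In each case the input is transformed by: swap the first and last characters, then move the last 3 characters to the front (rotate right by 3).
Applying both steps to "xmwujezj": "jmwujezx", then "ezxjmwuj".

ezxjmwuj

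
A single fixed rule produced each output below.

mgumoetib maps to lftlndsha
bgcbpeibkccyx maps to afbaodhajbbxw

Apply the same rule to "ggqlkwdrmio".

What's happening: shift every letter 1 place backward in the alphabet (wrapping around).
On "ggqlkwdrmio" that produces "ffpkjvcqlhn".

ffpkjvcqlhn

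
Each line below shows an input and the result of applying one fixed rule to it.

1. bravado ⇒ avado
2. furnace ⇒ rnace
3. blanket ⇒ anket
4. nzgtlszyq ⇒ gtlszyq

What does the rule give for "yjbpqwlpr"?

In each case the input is transformed by: delete the first 2 characters.
Applying that to "yjbpqwlpr" gives "bpqwlpr".

bpqwlpr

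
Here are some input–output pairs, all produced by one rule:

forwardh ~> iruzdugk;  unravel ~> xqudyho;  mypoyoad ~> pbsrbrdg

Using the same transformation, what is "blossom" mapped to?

eorvvrp

Looking at the pairs, the operation is to shift every letter 3 places forward in the alphabet (wrapping around).
Applying that to "blossom" gives "eorvvrp".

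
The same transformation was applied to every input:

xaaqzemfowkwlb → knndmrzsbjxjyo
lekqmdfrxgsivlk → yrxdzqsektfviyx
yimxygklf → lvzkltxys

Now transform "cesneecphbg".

prfarrpcuot

Each output is the input with this applied: shift every letter 13 places forward in the alphabet (wrapping around) — i.e. ROT13.
Applying that to "cesneecphbg" gives "prfarrpcuot".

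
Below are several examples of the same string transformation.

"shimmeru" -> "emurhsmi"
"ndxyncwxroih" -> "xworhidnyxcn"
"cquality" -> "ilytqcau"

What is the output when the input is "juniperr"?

What's happening: swap each adjacent pair of characters (1↔2, 3↔4, ...), then swap the front and back halves of the string.
Applying that to "juniperr" gives "eprrujin".

eprrujin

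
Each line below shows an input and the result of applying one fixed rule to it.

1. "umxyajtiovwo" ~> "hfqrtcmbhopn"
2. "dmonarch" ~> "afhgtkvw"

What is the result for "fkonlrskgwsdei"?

Each output is the input with this applied: swap the first and last characters, then shift every letter 7 places backward in the alphabet (wrapping around).
"fkonlrskgwsdei" → "ikonlrskgwsdef" → "bdhgekldzplwxy".

bdhgekldzplwxy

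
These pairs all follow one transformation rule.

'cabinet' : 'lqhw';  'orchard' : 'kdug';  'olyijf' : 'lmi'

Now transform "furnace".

qdfh

Looking at the pairs, the operation is to delete the first 3 characters, then shift every letter 3 places forward in the alphabet (wrapping around).
Applying both steps to "furnace": "nace", then "qdfh".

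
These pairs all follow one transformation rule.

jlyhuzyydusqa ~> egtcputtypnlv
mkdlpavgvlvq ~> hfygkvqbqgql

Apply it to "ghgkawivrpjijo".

The transformation: shift every letter 5 places backward in the alphabet (wrapping around).
"ghgkawivrpjijo" → "bcbfvrdqmkedej".

bcbfvrdqmkedej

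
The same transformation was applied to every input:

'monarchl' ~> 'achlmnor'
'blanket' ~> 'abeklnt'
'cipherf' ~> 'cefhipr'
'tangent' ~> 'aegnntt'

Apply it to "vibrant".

abinrtv

Rule — sort the characters into alphabetical order.
"vibrant" → "abinrtv".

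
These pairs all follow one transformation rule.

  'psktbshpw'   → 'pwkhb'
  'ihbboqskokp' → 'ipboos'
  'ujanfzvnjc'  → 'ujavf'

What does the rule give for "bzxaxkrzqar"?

The transformation: keep every other character starting from the first (positions 1st, 3rd, 5th, ...), then take characters alternately from the front and the back (1st, last, 2nd, 2nd-last, ...).
For "bzxaxkrzqar", step one produces "bxxrqr"; step two turns that into "brxqxr".
(Check on "ihbboqskokp": → "ibosop" → "ipboos" ✓)

brxqxr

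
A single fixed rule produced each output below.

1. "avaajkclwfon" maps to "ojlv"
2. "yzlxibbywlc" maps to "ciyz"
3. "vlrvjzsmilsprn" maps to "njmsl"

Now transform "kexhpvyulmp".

ppue

The rule is to keep one character in every 3, starting at position 2 (positions 2nd, 5th, 8th, ...), then swap the first and last characters.
For "kexhpvyulmp" the result is "ppue".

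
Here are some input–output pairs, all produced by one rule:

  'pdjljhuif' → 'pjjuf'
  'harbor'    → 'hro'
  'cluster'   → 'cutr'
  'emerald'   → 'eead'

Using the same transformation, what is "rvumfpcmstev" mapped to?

What's happening: keep every other character starting from the first (positions 1st, 3rd, 5th, ...).
So "rvumfpcmstev" becomes "rufcse".

rufcse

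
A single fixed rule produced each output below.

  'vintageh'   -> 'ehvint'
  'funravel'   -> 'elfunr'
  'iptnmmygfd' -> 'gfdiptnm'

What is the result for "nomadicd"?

The pattern: swap the front and back halves of the string, then delete the first 2 characters.
So "nomadicd" becomes "cdnoma".

cdnoma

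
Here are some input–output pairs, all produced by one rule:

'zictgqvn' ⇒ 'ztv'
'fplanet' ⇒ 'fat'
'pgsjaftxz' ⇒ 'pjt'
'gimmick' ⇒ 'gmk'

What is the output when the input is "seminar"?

In each case the input is transformed by: keep one character in every 3, starting at position 1 (positions 1st, 4th, 7th, ...).
"seminar" → "sir".

sir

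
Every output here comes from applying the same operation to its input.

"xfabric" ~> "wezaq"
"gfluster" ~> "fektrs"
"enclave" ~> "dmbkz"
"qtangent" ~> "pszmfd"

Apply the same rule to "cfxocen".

bewnb

Each output is the input with this applied: shift every letter 1 place backward in the alphabet (wrapping around), then delete the last 2 characters.
Starting from "cfxocen": after the first operation, "bewnbdm"; after the second, "bewnb".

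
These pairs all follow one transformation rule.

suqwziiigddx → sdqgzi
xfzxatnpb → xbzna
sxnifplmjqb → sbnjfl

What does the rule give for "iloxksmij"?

The transformation: keep every other character starting from the first (positions 1st, 3rd, 5th, ...), then take characters alternately from the front and the back (1st, last, 2nd, 2nd-last, ...).
For "iloxksmij" the result is "ijomk".

ijomk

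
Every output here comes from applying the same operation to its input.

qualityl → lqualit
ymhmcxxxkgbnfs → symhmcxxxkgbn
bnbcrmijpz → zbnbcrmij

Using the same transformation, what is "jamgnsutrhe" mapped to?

ejamgnsutr

Each output is the input with this applied: move the last 2 characters to the front (rotate right by 2), then delete the first character.
Working it through for "jamgnsutrhe": intermediate "hejamgnsutr", final "ejamgnsutr".
(Check on "bnbcrmijpz": → "pzbnbcrmij" → "zbnbcrmij" ✓)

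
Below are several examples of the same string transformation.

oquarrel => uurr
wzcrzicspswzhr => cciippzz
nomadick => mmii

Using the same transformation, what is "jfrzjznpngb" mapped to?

rrzznn

The pattern: keep one character in every 3, starting at position 3 (positions 3rd, 6th, 9th, ...), then double every character.
For "jfrzjznpngb", step one produces "rzn"; step two turns that into "rrzznn".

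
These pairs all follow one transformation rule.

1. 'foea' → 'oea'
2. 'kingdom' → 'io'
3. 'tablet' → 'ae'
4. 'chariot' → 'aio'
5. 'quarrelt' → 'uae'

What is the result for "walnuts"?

au

Looking at the pairs, the operation is to keep only the vowels.
For "walnuts" the result is "au".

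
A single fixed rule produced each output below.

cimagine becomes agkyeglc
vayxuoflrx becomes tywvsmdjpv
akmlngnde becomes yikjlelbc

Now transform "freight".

The rule is to shift every letter 2 places backward in the alphabet (wrapping around).
For "freight" the result is "dpcgefr".

dpcgefr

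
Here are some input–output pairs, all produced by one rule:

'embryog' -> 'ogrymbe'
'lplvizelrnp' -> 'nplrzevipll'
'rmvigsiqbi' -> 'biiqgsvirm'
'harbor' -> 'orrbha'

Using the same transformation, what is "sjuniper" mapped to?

Each output is the input with this applied: reverse the string, then swap each adjacent pair of characters (1↔2, 3↔4, ...).
On "sjuniper": the first step gives "repinujs", and the second then gives "eripunsj".

eripunsj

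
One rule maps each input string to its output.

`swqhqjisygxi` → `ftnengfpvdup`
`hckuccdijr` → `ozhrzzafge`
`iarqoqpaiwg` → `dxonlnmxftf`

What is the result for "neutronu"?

rbrqolkk

Each output is the input with this applied: shift every letter 3 places backward in the alphabet (wrapping around), then swap the first and last characters.
On "neutronu": the first step gives "kbrqolkr", and the second then gives "rbrqolkk".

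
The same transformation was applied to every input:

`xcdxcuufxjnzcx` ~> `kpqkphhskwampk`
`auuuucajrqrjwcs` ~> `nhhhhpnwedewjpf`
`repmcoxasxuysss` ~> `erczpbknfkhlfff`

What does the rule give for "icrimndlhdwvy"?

The transformation: shift every letter 13 places forward in the alphabet (wrapping around) — i.e. ROT13.
"icrimndlhdwvy" → "vpevzaqyuqjil".

vpevzaqyuqjil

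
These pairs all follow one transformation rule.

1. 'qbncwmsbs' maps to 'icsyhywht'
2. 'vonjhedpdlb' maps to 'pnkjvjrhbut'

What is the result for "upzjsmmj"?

The rule is to shift every letter 6 places forward in the alphabet (wrapping around), then move the first 3 characters to the end (rotate left by 3).
"upzjsmmj" → "avfpyssp" → "pysspavf".

pysspavf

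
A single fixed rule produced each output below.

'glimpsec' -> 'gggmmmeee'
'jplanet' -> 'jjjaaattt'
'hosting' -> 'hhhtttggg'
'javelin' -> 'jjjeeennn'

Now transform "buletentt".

Looking at the pairs, the operation is to keep one character in every 3, starting at position 1 (positions 1st, 4th, 7th, ...), then repeat every character 3 times.
"buletentt" → "ben" → "bbbeeennn".

bbbeeennn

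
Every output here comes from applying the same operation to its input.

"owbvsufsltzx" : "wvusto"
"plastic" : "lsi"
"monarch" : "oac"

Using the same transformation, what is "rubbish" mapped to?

ubs

Each output is the input with this applied: swap the first and last characters, then keep every other character starting from the second (positions 2nd, 4th, 6th, ...).
Applying both steps to "rubbish": "hubbisr", then "ubs".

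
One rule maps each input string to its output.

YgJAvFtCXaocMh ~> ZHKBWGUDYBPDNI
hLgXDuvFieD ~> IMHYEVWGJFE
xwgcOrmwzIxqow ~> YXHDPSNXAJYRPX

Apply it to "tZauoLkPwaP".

Rule — shift every letter 1 place forward in the alphabet (wrapping around), then convert every letter to uppercase.
Applying both steps to "tZauoLkPwaP": "uAbvpMlQxbQ", then "UABVPMLQXBQ".

UABVPMLQXBQ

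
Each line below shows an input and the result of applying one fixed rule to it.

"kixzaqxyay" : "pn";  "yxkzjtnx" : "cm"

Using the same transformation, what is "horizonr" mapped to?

cg

Rule — shift every letter 11 places backward in the alphabet (wrapping around), then keep only the last 2 characters.
Applying both steps to "horizonr": "wdgxodcg", then "cg".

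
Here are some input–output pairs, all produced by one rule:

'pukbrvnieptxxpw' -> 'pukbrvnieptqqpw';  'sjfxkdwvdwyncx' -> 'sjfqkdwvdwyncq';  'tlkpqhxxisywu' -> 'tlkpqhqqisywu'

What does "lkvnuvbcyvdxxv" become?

lkvnuvbcyvdqqv

The pattern: replace every "x" with "q".
"lkvnuvbcyvdxxv" → "lkvnuvbcyvdqqv".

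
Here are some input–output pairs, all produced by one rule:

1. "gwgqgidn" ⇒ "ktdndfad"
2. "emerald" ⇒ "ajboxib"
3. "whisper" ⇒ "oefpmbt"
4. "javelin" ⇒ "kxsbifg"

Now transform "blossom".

The pattern: shift every letter 3 places backward in the alphabet (wrapping around), then swap the first and last characters.
Applying both steps to "blossom": "yilpplj", then "jilpply".

jilpply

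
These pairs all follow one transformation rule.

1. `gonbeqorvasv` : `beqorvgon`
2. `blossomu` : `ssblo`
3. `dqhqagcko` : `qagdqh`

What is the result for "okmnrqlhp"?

Each output is the input with this applied: delete the last 3 characters, then move the first 3 characters to the end (rotate left by 3).
So "okmnrqlhp" becomes "nrqokm".

nrqokm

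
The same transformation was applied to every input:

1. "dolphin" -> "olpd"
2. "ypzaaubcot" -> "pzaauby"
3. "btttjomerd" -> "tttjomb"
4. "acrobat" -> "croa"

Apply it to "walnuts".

alnw

The rule is to delete the last 3 characters, then move the first character to the end.
"walnuts" → "alnw".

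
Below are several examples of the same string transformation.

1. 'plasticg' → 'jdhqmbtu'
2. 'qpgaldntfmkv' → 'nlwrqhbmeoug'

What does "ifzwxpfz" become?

In each case the input is transformed by: shift every letter 1 place forward in the alphabet (wrapping around), then move the last 3 characters to the front (rotate right by 3).
"ifzwxpfz" → "qgajgaxy".

qgajgaxy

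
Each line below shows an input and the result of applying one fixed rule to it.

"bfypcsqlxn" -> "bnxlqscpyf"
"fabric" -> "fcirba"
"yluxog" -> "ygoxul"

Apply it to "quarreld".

The pattern: move the first character to the end, then reverse the string.
For "quarreld", step one produces "uarreldq"; step two turns that into "qdlerrau".
(Check on "fabric": → "abricf" → "fcirba" ✓)

qdlerrau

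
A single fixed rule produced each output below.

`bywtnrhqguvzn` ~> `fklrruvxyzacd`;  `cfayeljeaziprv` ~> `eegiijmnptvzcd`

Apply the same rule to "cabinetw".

efgimrxa

Each output is the input with this applied: sort the characters into alphabetical order, then shift every letter 4 places forward in the alphabet (wrapping around).
"cabinetw" → "efgimrxa".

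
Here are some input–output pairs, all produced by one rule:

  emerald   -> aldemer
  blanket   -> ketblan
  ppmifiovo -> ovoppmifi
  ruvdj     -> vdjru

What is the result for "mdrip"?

ripmd

The rule is to move the last 3 characters to the front (rotate right by 3).
Applying that to "mdrip" gives "ripmd".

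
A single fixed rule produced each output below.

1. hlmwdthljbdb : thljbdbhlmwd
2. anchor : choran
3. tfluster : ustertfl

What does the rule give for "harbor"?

rborha

The rule is to swap the front and back halves of the string, then move the last character to the front.
Applying that to "harbor" gives "rborha".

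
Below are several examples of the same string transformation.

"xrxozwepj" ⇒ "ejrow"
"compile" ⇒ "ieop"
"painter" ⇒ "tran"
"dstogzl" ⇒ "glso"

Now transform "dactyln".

ynat

The pattern: move the last 3 characters to the front (rotate right by 3), then keep every other character starting from the first (positions 1st, 3rd, 5th, ...).
Applying both steps to "dactyln": "ylndact", then "ynat".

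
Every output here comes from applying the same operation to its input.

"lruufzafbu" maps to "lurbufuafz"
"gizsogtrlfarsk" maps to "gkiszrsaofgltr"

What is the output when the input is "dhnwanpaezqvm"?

Rule — take characters alternately from the front and the back (1st, last, 2nd, 2nd-last, ...).
Applying that to "dhnwanpaezqvm" gives "dmhvnqwzaenap".

dmhvnqwzaenap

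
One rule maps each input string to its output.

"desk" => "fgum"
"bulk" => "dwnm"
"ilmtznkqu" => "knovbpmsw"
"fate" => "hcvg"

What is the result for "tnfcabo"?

What's happening: shift every letter 2 places forward in the alphabet (wrapping around).
For "tnfcabo" the result is "vphecdq".

vphecdq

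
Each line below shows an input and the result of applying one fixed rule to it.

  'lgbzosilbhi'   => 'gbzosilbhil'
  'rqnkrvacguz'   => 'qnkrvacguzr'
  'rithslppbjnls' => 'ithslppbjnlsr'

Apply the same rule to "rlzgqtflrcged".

lzgqtflrcgedr

Rule — move the first character to the end.
For "rlzgqtflrcged" the result is "lzgqtflrcgedr".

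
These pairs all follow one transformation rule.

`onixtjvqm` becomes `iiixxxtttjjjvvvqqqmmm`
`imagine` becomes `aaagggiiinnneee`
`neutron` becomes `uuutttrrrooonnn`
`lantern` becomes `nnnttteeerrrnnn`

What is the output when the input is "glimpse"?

iiimmmpppssseee

In each case the input is transformed by: delete the first 2 characters, then repeat every character 3 times.
Applying both steps to "glimpse": "impse", then "iiimmmpppssseee".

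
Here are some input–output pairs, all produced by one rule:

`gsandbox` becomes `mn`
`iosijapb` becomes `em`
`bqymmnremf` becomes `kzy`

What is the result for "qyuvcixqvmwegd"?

In each case the input is transformed by: keep one character in every 3, starting at position 3 (positions 3rd, 6th, 9th, ...), then shift every letter 12 places forward in the alphabet (wrapping around).
On "qyuvcixqvmwegd": the first step gives "uive", and the second then gives "guhq".

guhq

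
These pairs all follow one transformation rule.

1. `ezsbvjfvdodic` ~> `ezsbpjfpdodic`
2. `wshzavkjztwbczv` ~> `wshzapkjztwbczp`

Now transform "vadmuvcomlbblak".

The rule is to replace every "v" with "p".
So "vadmuvcomlbblak" becomes "padmupcomlbblak".

padmupcomlbblak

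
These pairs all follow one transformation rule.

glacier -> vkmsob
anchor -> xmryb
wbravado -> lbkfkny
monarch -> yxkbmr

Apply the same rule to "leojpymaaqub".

Rule — shift every letter 10 places forward in the alphabet (wrapping around), then delete the first character.
"leojpymaaqub" → "voytziwkkael" → "oytziwkkael".

oytziwkkael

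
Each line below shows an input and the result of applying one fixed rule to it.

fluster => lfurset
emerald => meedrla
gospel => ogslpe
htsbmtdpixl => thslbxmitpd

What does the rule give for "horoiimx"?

ohrxomii

In each case the input is transformed by: move the first character to the end, then take characters alternately from the front and the back (1st, last, 2nd, 2nd-last, ...).
Working it through for "horoiimx": intermediate "oroiimxh", final "ohrxomii".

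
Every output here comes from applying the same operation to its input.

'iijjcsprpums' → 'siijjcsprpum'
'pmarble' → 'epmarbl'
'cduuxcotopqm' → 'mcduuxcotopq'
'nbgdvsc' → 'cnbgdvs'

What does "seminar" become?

In each case the input is transformed by: move the last character to the front.
Applying that to "seminar" gives "rsemina".

rsemina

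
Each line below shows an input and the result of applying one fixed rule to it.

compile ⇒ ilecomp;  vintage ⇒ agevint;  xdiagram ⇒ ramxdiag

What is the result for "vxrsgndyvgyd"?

gydvxrsgndyv

Rule — move the last 3 characters to the front (rotate right by 3).
Doing the same to "vxrsgndyvgyd": "gydvxrsgndyv".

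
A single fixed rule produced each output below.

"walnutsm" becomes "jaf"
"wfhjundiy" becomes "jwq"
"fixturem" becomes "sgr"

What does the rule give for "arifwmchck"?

nspx

The pattern: shift every letter 13 places forward in the alphabet (wrapping around) — i.e. ROT13, then keep one character in every 3, starting at position 1 (positions 1st, 4th, 7th, ...).
"arifwmchck" → "nevsjzpupx" → "nspx".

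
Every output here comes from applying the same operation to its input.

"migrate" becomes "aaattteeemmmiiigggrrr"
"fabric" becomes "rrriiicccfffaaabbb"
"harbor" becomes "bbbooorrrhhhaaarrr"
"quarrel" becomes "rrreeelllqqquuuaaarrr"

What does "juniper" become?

In each case the input is transformed by: move the last 3 characters to the front (rotate right by 3), then repeat every character 3 times.
Applying both steps to "juniper": "perjuni", then "pppeeerrrjjjuuunnniii".
(Check on "fabric": → "ricfab" → "rrriiicccfffaaabbb" ✓)

pppeeerrrjjjuuunnniii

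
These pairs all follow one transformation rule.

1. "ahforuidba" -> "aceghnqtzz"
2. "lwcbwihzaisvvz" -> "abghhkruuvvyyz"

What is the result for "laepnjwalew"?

ddikkmovvzz

In each case the input is transformed by: shift every letter 1 place backward in the alphabet (wrapping around), then sort the characters into alphabetical order.
For "laepnjwalew", step one produces "kzdomivzkdv"; step two turns that into "ddikkmovvzz".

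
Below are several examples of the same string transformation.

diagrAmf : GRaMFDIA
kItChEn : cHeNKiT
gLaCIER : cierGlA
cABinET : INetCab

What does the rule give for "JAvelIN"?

ELinjaV

Rule — move the first 3 characters to the end (rotate left by 3), then flip the case of every letter.
"JAvelIN" → "elINJAv" → "ELinjaV".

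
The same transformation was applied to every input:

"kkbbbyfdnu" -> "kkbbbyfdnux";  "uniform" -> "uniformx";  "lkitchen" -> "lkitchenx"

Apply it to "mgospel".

mgospelx

Looking at the pairs, the operation is to append "x".
"mgospel" → "mgospelx".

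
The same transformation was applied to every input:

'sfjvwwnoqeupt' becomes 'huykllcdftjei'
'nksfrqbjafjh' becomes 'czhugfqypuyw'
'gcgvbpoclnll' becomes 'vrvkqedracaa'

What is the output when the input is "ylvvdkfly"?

nakkszuan

Each output is the input with this applied: shift every letter 11 places backward in the alphabet (wrapping around).
For "ylvvdkfly" the result is "nakkszuan".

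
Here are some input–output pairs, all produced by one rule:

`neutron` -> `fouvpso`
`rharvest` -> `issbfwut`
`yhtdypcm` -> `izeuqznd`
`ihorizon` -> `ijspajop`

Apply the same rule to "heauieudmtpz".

fivbfjevunaq

The pattern: swap each adjacent pair of characters (1↔2, 3↔4, ...), then shift every letter 1 place forward in the alphabet (wrapping around).
Starting from "heauieudmtpz": after the first operation, "ehuaeidutmzp"; after the second, "fivbfjevunaq".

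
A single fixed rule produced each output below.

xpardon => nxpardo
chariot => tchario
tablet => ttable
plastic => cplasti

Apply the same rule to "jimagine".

ejimagin

In each case the input is transformed by: move the last character to the front.
Doing the same to "jimagine": "ejimagin".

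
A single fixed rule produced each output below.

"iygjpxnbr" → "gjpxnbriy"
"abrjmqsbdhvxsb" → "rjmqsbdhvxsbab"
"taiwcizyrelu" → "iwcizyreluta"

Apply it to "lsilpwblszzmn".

Rule — move the first 2 characters to the end (rotate left by 2).
Doing the same to "lsilpwblszzmn": "ilpwblszzmnls".

ilpwblszzmnls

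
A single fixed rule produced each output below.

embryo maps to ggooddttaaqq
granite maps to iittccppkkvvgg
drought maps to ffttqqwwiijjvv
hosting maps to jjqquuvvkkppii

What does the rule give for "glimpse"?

Each output is the input with this applied: double every character, then shift every letter 2 places forward in the alphabet (wrapping around).
Applying both steps to "glimpse": "gglliimmppssee", then "iinnkkoorruugg".

iinnkkoorruugg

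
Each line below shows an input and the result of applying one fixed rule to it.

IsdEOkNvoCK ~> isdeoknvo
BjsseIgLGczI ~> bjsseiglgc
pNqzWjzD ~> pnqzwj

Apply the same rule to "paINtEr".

Rule — delete the last 2 characters, then convert every letter to lowercase.
On "paINtEr": the first step gives "paINt", and the second then gives "paint".

paint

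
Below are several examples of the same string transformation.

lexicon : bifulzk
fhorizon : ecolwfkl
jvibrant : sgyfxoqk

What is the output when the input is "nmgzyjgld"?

Each output is the input with this applied: swap each adjacent pair of characters (1↔2, 3↔4, ...), then shift every letter 3 places backward in the alphabet (wrapping around).
Applying both steps to "nmgzyjgld": "mnzgjylgd", then "jkwdgvida".
(Check on "lexicon": → "elixocn" → "bifulzk" ✓)

jkwdgvida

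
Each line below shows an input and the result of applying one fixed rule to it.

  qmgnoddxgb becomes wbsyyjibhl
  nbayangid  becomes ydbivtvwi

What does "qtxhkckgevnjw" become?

The rule is to shift every letter 5 places backward in the alphabet (wrapping around), then reverse the string.
On "qtxhkckgevnjw": the first step gives "loscfxfbzqier", and the second then gives "reiqzbfxfcsol".

reiqzbfxfcsol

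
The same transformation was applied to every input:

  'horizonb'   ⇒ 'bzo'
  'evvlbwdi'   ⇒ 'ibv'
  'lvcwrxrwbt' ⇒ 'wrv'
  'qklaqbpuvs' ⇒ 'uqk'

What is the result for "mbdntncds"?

The transformation: keep one character in every 3, starting at position 2 (positions 2nd, 5th, 8th, ...), then reverse the string.
Starting from "mbdntncds": after the first operation, "btd"; after the second, "dtb".

dtb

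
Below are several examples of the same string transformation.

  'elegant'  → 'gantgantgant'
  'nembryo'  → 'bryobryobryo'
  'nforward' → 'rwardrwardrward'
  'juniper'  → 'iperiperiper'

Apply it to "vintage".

The rule is to delete the first 3 characters, then write the whole string 3 times in a row.
For "vintage" the result is "tagetagetage".

tagetagetage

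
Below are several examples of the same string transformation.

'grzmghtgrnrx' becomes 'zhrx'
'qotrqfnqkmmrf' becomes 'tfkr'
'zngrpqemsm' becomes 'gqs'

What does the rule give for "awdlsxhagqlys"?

Looking at the pairs, the operation is to keep one character in every 3, starting at position 3 (positions 3rd, 6th, 9th, ...).
For "awdlsxhagqlys" the result is "dxgy".

dxgy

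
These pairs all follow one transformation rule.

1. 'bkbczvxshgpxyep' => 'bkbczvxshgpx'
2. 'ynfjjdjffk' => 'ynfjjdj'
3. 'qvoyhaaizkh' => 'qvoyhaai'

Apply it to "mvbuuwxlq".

mvbuuw

The rule is to delete the last 3 characters.
Doing the same to "mvbuuwxlq": "mvbuuw".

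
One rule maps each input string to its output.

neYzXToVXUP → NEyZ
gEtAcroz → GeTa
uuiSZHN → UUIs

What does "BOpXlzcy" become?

boPx

The pattern: flip the case of every letter, then keep only the first 4 characters.
For "BOpXlzcy", step one produces "boPxLZCY"; step two turns that into "boPx".
(Check on "gEtAcroz": → "GeTaCROZ" → "GeTa" ✓)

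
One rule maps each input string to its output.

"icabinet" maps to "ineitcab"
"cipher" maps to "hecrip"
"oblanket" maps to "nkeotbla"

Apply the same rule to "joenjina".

jinjaoen

What's happening: swap the first and last characters, then swap the front and back halves of the string.
Working it through for "joenjina": intermediate "aoenjinj", final "jinjaoen".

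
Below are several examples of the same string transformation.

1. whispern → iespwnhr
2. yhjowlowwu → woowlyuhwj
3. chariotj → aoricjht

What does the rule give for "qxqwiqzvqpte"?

In each case the input is transformed by: take characters alternately from the front and the back (1st, last, 2nd, 2nd-last, ...), then swap the front and back halves of the string.
Applying both steps to "qxqwiqzvqpte": "qextqpwqivqz", then "wqivqzqextqp".

wqivqzqextqp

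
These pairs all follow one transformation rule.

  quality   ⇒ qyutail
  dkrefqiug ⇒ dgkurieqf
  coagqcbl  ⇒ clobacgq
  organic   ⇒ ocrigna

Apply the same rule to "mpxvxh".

mhpxxv

In each case the input is transformed by: take characters alternately from the front and the back (1st, last, 2nd, 2nd-last, ...).
Doing the same to "mpxvxh": "mhpxxv".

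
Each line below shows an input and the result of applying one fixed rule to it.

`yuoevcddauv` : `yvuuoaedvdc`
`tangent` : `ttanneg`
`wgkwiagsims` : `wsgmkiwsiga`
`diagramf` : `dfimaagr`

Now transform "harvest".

htasrev

The rule is to take characters alternately from the front and the back (1st, last, 2nd, 2nd-last, ...).
For "harvest" the result is "htasrev".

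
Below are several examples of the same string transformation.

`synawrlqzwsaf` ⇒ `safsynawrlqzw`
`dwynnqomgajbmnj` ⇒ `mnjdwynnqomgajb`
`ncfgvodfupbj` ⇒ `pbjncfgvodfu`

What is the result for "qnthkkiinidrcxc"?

In each case the input is transformed by: move the last 3 characters to the front (rotate right by 3).
"qnthkkiinidrcxc" → "cxcqnthkkiinidr".

cxcqnthkkiinidr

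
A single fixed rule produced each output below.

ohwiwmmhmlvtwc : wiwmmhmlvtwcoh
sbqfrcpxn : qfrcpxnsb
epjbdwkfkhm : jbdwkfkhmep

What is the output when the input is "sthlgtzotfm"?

What's happening: move the first 2 characters to the end (rotate left by 2).
So "sthlgtzotfm" becomes "hlgtzotfmst".

hlgtzotfmst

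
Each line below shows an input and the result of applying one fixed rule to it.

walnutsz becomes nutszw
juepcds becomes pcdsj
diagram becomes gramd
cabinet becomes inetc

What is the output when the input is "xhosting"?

The transformation: move the first character to the end, then delete the first 2 characters.
Applying both steps to "xhosting": "hostingx", then "stingx".
(Check on "cabinet": → "abinetc" → "inetc" ✓)

stingx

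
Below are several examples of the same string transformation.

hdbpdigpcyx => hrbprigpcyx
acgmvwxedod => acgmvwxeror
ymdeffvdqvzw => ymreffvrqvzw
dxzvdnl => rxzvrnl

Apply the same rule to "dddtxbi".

The pattern: replace every "d" with "r".
For "dddtxbi" the result is "rrrtxbi".

rrrtxbi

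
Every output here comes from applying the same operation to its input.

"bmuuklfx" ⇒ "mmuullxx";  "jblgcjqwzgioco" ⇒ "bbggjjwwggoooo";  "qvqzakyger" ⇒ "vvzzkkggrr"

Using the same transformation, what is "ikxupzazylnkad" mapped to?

kkuuzzzzllkkdd

In each case the input is transformed by: keep every other character starting from the second (positions 2nd, 4th, 6th, ...), then double every character.
For "ikxupzazylnkad", step one produces "kuzzlkd"; step two turns that into "kkuuzzzzllkkdd".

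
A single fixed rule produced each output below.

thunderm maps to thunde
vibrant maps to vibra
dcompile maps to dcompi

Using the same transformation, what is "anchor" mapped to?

In each case the input is transformed by: delete the last 2 characters.
Doing the same to "anchor": "anch".

anch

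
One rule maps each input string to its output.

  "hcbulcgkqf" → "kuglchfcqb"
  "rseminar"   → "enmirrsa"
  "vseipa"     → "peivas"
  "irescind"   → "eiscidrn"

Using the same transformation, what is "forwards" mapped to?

rrwafsod

Looking at the pairs, the operation is to take characters alternately from the front and the back (1st, last, 2nd, 2nd-last, ...), then swap the front and back halves of the string.
"forwards" → "fsodrrwa" → "rrwafsod".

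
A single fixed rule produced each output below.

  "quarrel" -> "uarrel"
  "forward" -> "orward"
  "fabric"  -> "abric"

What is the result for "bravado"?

Rule — delete the first character.
So "bravado" becomes "ravado".

ravado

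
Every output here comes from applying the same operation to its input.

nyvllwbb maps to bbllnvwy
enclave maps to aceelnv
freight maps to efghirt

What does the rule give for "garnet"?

aegnrt

The rule is to sort the characters into alphabetical order.
On "garnet" that produces "aegnrt".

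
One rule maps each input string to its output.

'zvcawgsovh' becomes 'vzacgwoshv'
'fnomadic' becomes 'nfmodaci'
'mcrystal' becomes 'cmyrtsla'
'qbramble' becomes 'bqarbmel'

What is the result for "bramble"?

rbmalbe

The rule is to swap each adjacent pair of characters (1↔2, 3↔4, ...).
So "bramble" becomes "rbmalbe".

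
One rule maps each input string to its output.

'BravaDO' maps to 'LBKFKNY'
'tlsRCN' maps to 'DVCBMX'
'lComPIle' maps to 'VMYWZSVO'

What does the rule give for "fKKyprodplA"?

PUUIZBYNZVK

Each output is the input with this applied: shift every letter 10 places forward in the alphabet (wrapping around), then convert every letter to uppercase.
"fKKyprodplA" → "pUUizbynzvK" → "PUUIZBYNZVK".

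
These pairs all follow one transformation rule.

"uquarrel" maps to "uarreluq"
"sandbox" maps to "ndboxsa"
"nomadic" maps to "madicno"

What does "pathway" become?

Rule — move the first 2 characters to the end (rotate left by 2).
"pathway" → "thwaypa".

thwaypa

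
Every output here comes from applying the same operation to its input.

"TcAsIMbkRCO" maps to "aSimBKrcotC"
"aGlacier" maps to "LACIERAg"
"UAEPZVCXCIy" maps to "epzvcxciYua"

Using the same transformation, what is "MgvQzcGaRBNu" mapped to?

VqZCgArbnUmG

Looking at the pairs, the operation is to move the first 2 characters to the end (rotate left by 2), then flip the case of every letter.
Applying both steps to "MgvQzcGaRBNu": "vQzcGaRBNuMg", then "VqZCgArbnUmG".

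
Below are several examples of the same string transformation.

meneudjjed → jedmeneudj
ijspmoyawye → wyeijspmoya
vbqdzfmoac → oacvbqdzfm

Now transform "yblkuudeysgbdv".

bdvyblkuudeysg

Each output is the input with this applied: move the last 3 characters to the front (rotate right by 3).
Doing the same to "yblkuudeysgbdv": "bdvyblkuudeysg".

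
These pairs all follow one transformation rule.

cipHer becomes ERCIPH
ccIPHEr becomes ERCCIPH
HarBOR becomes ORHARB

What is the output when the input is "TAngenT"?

The pattern: move the last 2 characters to the front (rotate right by 2), then convert every letter to uppercase.
Working it through for "TAngenT": intermediate "nTTAnge", final "NTTANGE".

NTTANGE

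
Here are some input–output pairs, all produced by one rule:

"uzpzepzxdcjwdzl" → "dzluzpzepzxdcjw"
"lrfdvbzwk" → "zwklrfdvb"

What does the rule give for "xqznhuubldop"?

dopxqznhuubl

What's happening: move the last 3 characters to the front (rotate right by 3).
On "xqznhuubldop" that produces "dopxqznhuubl".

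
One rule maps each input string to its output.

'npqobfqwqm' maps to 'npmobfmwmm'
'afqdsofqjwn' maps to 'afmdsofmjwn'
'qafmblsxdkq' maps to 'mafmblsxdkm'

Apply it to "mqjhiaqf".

mmjhiamf

The rule is to replace every "q" with "m".
For "mqjhiaqf" the result is "mmjhiamf".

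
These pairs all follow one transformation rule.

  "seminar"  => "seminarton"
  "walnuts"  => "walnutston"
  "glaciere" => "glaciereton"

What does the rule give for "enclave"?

The rule is to append "ton".
So "enclave" becomes "enclaveton".

enclaveton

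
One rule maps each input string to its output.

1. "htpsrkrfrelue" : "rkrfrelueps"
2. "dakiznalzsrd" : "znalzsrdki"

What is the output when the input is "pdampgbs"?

pgbsam

What's happening: delete the first 2 characters, then move the first 2 characters to the end (rotate left by 2).
Applying both steps to "pdampgbs": "ampgbs", then "pgbsam".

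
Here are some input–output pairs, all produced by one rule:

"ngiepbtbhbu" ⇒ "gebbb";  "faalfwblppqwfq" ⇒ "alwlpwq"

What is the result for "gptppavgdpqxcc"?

ppagpxc

Looking at the pairs, the operation is to keep every other character starting from the second (positions 2nd, 4th, 6th, ...).
Doing the same to "gptppavgdpqxcc": "ppagpxc".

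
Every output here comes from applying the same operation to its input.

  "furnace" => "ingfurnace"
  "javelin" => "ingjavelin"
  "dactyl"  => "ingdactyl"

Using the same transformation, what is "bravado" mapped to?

ingbravado

What's happening: prepend "ing".
Doing the same to "bravado": "ingbravado".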